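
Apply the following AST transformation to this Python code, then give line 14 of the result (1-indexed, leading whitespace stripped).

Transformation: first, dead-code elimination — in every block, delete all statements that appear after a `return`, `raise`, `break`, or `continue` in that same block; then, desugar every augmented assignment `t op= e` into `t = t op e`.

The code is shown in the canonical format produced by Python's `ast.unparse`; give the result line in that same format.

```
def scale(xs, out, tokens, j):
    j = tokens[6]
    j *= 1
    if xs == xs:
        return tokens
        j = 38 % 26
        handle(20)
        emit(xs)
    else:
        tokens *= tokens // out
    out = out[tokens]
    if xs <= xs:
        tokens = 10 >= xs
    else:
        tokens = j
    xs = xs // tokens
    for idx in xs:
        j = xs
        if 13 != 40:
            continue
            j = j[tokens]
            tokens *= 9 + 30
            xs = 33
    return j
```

Transformed code:
def scale(xs, out, tokens, j):
    j = tokens[6]
    j = j * 1
    if xs == xs:
        return tokens
    else:
        tokens = tokens * (tokens // out)
    out = out[tokens]
    if xs <= xs:
        tokens = 10 >= xs
    else:
        tokens = j
    xs = xs // tokens
    for idx in xs:
        j = xs
        if 13 != 40:
            continue
    return j

for idx in xs:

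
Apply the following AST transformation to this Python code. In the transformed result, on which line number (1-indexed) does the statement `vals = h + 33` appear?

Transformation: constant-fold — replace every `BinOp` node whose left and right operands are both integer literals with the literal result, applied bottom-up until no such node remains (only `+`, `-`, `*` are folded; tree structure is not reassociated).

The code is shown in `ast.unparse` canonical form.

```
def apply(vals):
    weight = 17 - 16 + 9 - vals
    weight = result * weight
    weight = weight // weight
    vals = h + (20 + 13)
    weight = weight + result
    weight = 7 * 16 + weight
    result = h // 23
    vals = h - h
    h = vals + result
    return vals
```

5

Transformed code:
def apply(vals):
    weight = 10 - vals
    weight = result * weight
    weight = weight // weight
    vals = h + 33
    weight = weight + result
    weight = 112 + weight
    result = h // 23
    vals = h - h
    h = vals + result
    return vals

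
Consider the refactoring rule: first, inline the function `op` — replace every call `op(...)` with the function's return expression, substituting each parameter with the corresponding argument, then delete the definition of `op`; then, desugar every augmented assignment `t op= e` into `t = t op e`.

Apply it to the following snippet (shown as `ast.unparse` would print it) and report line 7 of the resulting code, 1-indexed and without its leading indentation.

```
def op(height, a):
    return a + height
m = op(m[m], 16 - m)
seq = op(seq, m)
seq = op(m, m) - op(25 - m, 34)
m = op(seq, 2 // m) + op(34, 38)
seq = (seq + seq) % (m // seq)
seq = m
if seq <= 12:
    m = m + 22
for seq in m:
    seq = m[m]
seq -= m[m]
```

if seq <= 12:

Transformed code:
m = 16 - m + m[m]
seq = m + seq
seq = m + m - (34 + (25 - m))
m = 2 // m + seq + (38 + 34)
seq = (seq + seq) % (m // seq)
seq = m
if seq <= 12:
    m = m + 22
for seq in m:
    seq = m[m]
seq = seq - m[m]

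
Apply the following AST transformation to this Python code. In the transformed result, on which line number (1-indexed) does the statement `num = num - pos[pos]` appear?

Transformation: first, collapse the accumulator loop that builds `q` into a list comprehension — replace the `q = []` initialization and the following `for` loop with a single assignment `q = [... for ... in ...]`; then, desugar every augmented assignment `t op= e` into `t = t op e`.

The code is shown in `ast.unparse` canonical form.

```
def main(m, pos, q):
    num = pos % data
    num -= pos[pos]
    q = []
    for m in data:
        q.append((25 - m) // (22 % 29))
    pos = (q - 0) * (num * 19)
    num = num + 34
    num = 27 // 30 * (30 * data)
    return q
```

Transformed code:
def main(m, pos, q):
    num = pos % data
    num = num - pos[pos]
    q = [(25 - m) // (22 % 29) for m in data]
    pos = (q - 0) * (num * 19)
    num = num + 34
    num = 27 // 30 * (30 * data)
    return q

3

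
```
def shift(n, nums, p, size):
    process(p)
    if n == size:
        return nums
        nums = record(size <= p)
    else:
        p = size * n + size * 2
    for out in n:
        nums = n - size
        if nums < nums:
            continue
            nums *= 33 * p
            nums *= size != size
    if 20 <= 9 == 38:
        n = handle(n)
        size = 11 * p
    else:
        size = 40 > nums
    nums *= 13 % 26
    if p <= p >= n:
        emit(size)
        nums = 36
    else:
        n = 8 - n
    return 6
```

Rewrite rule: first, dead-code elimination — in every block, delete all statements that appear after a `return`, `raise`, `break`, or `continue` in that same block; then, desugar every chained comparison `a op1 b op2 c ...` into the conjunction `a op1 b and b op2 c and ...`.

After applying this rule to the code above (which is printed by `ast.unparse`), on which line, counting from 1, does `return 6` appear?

Transformed code:
def shift(n, nums, p, size):
    process(p)
    if n == size:
        return nums
    else:
        p = size * n + size * 2
    for out in n:
        nums = n - size
        if nums < nums:
            continue
    if 20 <= 9 and 9 == 38:
        n = handle(n)
        size = 11 * p
    else:
        size = 40 > nums
    nums *= 13 % 26
    if p <= p and p >= n:
        emit(size)
        nums = 36
    else:
        n = 8 - n
    return 6

22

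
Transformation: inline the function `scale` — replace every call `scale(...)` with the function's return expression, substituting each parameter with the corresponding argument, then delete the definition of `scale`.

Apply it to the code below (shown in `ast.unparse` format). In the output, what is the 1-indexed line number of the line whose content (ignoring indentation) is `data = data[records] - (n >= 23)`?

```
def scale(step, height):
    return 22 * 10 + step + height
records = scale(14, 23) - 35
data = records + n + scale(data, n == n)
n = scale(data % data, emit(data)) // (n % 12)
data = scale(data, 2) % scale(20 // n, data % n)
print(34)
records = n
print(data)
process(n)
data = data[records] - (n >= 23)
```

Transformed code:
records = 22 * 10 + 14 + 23 - 35
data = records + n + (22 * 10 + data + (n == n))
n = (22 * 10 + data % data + emit(data)) // (n % 12)
data = (22 * 10 + data + 2) % (22 * 10 + 20 // n + data % n)
print(34)
records = n
print(data)
process(n)
data = data[records] - (n >= 23)

9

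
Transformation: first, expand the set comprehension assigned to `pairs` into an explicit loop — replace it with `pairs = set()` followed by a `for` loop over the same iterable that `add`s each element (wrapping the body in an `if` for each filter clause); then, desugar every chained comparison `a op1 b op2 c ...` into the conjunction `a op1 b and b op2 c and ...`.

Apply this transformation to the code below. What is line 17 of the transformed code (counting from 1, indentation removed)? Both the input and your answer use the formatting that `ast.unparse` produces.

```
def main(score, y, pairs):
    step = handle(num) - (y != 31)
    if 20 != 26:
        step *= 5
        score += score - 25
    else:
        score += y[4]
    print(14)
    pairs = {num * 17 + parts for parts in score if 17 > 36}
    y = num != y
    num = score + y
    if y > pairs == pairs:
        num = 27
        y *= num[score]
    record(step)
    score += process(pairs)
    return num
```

Transformed code:
def main(score, y, pairs):
    step = handle(num) - (y != 31)
    if 20 != 26:
        step *= 5
        score += score - 25
    else:
        score += y[4]
    print(14)
    pairs = set()
    for parts in score:
        if 17 > 36:
            pairs.add(num * 17 + parts)
    y = num != y
    num = score + y
    if y > pairs and pairs == pairs:
        num = 27
        y *= num[score]
    record(step)
    score += process(pairs)
    return num

y *= num[score]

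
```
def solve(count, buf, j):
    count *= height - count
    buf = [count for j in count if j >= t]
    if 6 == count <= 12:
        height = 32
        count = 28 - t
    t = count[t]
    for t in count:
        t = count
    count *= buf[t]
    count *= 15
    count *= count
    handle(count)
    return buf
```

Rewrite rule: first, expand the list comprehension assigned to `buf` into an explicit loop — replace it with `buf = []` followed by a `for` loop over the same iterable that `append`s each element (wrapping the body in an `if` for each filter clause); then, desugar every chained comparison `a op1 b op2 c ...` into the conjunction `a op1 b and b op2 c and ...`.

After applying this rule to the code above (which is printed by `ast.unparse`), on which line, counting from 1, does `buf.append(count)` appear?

Transformed code:
def solve(count, buf, j):
    count *= height - count
    buf = []
    for j in count:
        if j >= t:
            buf.append(count)
    if 6 == count and count <= 12:
        height = 32
        count = 28 - t
    t = count[t]
    for t in count:
        t = count
    count *= buf[t]
    count *= 15
    count *= count
    handle(count)
    return buf

6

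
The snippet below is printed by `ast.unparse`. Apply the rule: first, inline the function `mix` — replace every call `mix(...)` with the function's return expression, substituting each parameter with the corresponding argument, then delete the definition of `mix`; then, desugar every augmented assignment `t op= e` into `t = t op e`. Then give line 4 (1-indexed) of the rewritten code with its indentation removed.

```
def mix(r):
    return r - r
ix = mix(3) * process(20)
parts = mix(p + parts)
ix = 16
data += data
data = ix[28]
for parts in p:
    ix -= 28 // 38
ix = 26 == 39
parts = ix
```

Transformed code:
ix = (3 - 3) * process(20)
parts = p + parts - (p + parts)
ix = 16
data = data + data
data = ix[28]
for parts in p:
    ix = ix - 28 // 38
ix = 26 == 39
parts = ix

data = data + data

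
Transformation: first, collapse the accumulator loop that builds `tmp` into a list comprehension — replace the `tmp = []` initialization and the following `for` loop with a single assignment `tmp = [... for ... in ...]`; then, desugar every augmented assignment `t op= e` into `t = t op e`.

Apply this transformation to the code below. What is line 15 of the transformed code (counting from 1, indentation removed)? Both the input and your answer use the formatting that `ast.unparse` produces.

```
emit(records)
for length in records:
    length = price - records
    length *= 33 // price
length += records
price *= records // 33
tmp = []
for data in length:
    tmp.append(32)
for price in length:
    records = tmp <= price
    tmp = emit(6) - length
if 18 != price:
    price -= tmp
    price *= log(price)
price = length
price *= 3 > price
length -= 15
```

price = price * (3 > price)

Transformed code:
emit(records)
for length in records:
    length = price - records
    length = length * (33 // price)
length = length + records
price = price * (records // 33)
tmp = [32 for data in length]
for price in length:
    records = tmp <= price
    tmp = emit(6) - length
if 18 != price:
    price = price - tmp
    price = price * log(price)
price = length
price = price * (3 > price)
length = length - 15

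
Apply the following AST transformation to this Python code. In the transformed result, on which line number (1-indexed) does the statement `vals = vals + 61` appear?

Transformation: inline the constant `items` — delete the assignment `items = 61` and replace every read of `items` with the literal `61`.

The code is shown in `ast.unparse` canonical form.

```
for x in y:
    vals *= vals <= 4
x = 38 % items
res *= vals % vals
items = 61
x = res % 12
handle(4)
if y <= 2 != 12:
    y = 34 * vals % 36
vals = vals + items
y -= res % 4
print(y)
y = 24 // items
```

Transformed code:
for x in y:
    vals *= vals <= 4
x = 38 % 61
res *= vals % vals
x = res % 12
handle(4)
if y <= 2 != 12:
    y = 34 * vals % 36
vals = vals + 61
y -= res % 4
print(y)
y = 24 // 61

9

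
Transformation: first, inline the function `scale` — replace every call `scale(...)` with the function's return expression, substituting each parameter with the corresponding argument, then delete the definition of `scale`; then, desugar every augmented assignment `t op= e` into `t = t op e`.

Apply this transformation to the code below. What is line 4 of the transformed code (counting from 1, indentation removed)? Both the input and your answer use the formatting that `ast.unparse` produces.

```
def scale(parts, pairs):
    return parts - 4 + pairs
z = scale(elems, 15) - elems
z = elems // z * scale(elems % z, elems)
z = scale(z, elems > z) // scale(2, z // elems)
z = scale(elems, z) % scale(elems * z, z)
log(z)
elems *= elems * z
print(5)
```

z = (elems - 4 + z) % (elems * z - 4 + z)

Transformed code:
z = elems - 4 + 15 - elems
z = elems // z * (elems % z - 4 + elems)
z = (z - 4 + (elems > z)) // (2 - 4 + z // elems)
z = (elems - 4 + z) % (elems * z - 4 + z)
log(z)
elems = elems * (elems * z)
print(5)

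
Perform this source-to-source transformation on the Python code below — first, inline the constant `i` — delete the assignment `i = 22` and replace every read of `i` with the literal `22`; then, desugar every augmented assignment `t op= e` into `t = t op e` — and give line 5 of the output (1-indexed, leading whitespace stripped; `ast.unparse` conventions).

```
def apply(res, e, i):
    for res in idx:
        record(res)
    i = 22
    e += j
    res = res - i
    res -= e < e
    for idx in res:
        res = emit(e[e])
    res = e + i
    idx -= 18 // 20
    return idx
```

res = res - 22

Transformed code:
def apply(res, e, i):
    for res in idx:
        record(res)
    e = e + j
    res = res - 22
    res = res - (e < e)
    for idx in res:
        res = emit(e[e])
    res = e + 22
    idx = idx - 18 // 20
    return idx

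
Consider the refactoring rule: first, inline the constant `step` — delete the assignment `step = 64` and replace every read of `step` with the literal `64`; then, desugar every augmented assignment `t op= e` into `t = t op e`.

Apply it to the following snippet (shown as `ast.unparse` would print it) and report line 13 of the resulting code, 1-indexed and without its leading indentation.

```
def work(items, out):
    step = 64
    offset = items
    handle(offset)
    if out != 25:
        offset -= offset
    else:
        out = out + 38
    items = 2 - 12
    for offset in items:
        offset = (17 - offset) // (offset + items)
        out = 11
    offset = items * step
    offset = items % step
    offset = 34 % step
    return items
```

offset = items % 64

Transformed code:
def work(items, out):
    offset = items
    handle(offset)
    if out != 25:
        offset = offset - offset
    else:
        out = out + 38
    items = 2 - 12
    for offset in items:
        offset = (17 - offset) // (offset + items)
        out = 11
    offset = items * 64
    offset = items % 64
    offset = 34 % 64
    return items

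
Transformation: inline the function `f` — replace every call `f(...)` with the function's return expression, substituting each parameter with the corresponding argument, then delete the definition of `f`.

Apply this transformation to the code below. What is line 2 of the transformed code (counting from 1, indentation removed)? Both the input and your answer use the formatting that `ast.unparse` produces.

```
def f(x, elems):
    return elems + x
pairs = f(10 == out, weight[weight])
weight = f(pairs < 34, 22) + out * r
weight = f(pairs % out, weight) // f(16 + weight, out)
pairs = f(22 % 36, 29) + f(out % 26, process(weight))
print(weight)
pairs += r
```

weight = 22 + (pairs < 34) + out * r

Transformed code:
pairs = weight[weight] + (10 == out)
weight = 22 + (pairs < 34) + out * r
weight = (weight + pairs % out) // (out + (16 + weight))
pairs = 29 + 22 % 36 + (process(weight) + out % 26)
print(weight)
pairs += r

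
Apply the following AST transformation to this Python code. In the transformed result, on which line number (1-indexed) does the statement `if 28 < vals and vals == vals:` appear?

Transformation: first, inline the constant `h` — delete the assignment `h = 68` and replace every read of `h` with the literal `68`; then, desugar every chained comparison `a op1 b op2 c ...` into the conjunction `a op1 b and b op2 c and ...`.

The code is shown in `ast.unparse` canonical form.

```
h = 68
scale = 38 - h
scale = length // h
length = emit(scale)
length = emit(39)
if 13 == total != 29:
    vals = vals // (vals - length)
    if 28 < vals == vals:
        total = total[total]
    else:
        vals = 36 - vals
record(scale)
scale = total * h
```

Transformed code:
scale = 38 - 68
scale = length // 68
length = emit(scale)
length = emit(39)
if 13 == total and total != 29:
    vals = vals // (vals - length)
    if 28 < vals and vals == vals:
        total = total[total]
    else:
        vals = 36 - vals
record(scale)
scale = total * 68

7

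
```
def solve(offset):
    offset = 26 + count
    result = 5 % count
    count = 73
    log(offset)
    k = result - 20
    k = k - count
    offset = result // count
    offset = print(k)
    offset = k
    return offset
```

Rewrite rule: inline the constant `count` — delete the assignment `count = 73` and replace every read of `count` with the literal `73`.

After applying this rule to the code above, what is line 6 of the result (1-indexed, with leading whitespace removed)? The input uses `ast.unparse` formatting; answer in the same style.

k = k - 73

Transformed code:
def solve(offset):
    offset = 26 + 73
    result = 5 % 73
    log(offset)
    k = result - 20
    k = k - 73
    offset = result // 73
    offset = print(k)
    offset = k
    return offset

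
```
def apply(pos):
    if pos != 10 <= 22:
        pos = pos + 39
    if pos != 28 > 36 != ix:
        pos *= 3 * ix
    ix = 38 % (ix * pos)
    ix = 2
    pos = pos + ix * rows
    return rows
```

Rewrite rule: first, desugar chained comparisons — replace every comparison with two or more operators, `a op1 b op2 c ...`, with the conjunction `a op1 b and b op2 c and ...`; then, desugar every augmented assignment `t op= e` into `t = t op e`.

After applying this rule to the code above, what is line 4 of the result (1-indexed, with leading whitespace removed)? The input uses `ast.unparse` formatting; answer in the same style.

Transformed code:
def apply(pos):
    if pos != 10 and 10 <= 22:
        pos = pos + 39
    if pos != 28 and 28 > 36 and (36 != ix):
        pos = pos * (3 * ix)
    ix = 38 % (ix * pos)
    ix = 2
    pos = pos + ix * rows
    return rows

if pos != 28 and 28 > 36 and (36 != ix):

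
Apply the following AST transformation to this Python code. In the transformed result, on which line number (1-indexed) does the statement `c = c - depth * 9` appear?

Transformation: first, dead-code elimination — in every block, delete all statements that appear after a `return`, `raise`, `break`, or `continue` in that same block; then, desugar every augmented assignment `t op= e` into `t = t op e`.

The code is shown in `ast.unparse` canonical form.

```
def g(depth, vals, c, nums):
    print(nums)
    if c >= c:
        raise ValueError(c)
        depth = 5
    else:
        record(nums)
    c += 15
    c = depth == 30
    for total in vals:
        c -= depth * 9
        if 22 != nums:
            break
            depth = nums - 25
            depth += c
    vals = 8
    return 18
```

10

Transformed code:
def g(depth, vals, c, nums):
    print(nums)
    if c >= c:
        raise ValueError(c)
    else:
        record(nums)
    c = c + 15
    c = depth == 30
    for total in vals:
        c = c - depth * 9
        if 22 != nums:
            break
    vals = 8
    return 18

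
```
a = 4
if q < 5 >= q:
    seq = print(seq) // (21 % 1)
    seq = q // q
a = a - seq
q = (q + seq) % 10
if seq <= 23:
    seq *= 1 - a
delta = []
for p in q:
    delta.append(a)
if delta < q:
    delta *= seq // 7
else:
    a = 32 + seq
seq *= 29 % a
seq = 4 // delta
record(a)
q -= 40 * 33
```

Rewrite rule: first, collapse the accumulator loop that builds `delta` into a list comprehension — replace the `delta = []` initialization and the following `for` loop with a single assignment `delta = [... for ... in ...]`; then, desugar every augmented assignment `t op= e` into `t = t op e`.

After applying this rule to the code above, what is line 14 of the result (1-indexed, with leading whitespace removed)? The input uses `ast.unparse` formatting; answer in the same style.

seq = seq * (29 % a)

Transformed code:
a = 4
if q < 5 >= q:
    seq = print(seq) // (21 % 1)
    seq = q // q
a = a - seq
q = (q + seq) % 10
if seq <= 23:
    seq = seq * (1 - a)
delta = [a for p in q]
if delta < q:
    delta = delta * (seq // 7)
else:
    a = 32 + seq
seq = seq * (29 % a)
seq = 4 // delta
record(a)
q = q - 40 * 33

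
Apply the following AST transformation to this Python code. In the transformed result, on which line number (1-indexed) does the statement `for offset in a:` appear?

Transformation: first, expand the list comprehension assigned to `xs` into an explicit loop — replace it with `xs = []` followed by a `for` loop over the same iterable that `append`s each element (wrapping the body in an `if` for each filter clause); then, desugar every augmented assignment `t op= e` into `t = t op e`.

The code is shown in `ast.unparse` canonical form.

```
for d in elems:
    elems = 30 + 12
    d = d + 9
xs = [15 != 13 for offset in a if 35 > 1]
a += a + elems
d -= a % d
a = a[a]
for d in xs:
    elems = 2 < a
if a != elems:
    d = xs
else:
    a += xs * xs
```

5

Transformed code:
for d in elems:
    elems = 30 + 12
    d = d + 9
xs = []
for offset in a:
    if 35 > 1:
        xs.append(15 != 13)
a = a + (a + elems)
d = d - a % d
a = a[a]
for d in xs:
    elems = 2 < a
if a != elems:
    d = xs
else:
    a = a + xs * xs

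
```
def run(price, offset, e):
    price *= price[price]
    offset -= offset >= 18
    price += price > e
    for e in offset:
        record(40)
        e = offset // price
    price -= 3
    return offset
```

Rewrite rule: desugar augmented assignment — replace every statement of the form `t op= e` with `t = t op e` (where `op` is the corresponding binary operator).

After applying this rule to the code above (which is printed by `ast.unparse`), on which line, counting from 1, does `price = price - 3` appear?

8

Transformed code:
def run(price, offset, e):
    price = price * price[price]
    offset = offset - (offset >= 18)
    price = price + (price > e)
    for e in offset:
        record(40)
        e = offset // price
    price = price - 3
    return offset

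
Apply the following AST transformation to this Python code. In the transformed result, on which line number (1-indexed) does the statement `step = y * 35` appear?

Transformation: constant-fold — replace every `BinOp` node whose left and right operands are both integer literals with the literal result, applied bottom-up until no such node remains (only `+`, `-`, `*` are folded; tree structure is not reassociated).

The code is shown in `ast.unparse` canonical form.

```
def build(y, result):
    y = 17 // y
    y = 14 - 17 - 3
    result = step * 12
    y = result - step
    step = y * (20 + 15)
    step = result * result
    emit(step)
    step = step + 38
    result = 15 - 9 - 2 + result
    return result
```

6

Transformed code:
def build(y, result):
    y = 17 // y
    y = -6
    result = step * 12
    y = result - step
    step = y * 35
    step = result * result
    emit(step)
    step = step + 38
    result = 4 + result
    return result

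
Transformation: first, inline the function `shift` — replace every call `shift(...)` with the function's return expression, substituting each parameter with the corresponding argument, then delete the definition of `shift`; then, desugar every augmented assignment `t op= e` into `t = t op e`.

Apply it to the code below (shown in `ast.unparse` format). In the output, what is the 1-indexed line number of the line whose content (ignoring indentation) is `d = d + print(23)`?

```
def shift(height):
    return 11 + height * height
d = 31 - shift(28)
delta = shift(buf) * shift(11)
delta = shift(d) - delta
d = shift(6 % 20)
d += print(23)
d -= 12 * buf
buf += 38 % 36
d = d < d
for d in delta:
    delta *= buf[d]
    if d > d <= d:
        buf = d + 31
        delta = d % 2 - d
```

Transformed code:
d = 31 - (11 + 28 * 28)
delta = (11 + buf * buf) * (11 + 11 * 11)
delta = 11 + d * d - delta
d = 11 + 6 % 20 * (6 % 20)
d = d + print(23)
d = d - 12 * buf
buf = buf + 38 % 36
d = d < d
for d in delta:
    delta = delta * buf[d]
    if d > d <= d:
        buf = d + 31
        delta = d % 2 - d

5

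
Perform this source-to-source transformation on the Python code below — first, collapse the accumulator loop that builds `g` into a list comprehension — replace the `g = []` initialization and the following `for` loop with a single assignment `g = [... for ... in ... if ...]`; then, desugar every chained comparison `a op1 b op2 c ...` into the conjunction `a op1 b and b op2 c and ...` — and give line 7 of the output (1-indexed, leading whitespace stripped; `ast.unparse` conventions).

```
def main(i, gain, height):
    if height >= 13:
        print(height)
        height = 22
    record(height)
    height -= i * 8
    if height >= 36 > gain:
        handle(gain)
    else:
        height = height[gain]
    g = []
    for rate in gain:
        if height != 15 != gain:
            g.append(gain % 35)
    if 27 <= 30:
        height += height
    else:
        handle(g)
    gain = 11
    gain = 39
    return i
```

if height >= 36 and 36 > gain:

Transformed code:
def main(i, gain, height):
    if height >= 13:
        print(height)
        height = 22
    record(height)
    height -= i * 8
    if height >= 36 and 36 > gain:
        handle(gain)
    else:
        height = height[gain]
    g = [gain % 35 for rate in gain if height != 15 and 15 != gain]
    if 27 <= 30:
        height += height
    else:
        handle(g)
    gain = 11
    gain = 39
    return i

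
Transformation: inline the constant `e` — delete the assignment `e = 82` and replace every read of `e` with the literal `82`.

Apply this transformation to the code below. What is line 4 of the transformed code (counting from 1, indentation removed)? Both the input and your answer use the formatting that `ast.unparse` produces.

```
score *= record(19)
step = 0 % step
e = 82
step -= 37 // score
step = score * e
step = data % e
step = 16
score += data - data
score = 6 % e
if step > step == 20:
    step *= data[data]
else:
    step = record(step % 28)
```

step = score * 82

Transformed code:
score *= record(19)
step = 0 % step
step -= 37 // score
step = score * 82
step = data % 82
step = 16
score += data - data
score = 6 % 82
if step > step == 20:
    step *= data[data]
else:
    step = record(step % 28)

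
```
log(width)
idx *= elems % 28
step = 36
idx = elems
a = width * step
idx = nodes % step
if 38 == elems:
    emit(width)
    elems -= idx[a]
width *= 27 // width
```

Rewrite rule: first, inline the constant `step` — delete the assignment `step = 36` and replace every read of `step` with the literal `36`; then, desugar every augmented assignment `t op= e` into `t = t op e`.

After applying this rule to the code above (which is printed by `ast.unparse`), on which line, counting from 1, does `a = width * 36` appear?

4

Transformed code:
log(width)
idx = idx * (elems % 28)
idx = elems
a = width * 36
idx = nodes % 36
if 38 == elems:
    emit(width)
    elems = elems - idx[a]
width = width * (27 // width)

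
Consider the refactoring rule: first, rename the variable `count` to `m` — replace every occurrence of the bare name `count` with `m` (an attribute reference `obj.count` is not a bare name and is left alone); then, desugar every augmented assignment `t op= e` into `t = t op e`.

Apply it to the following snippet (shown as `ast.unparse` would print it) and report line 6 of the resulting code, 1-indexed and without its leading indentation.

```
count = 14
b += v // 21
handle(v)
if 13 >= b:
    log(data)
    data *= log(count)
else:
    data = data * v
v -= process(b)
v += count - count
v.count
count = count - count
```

Transformed code:
m = 14
b = b + v // 21
handle(v)
if 13 >= b:
    log(data)
    data = data * log(m)
else:
    data = data * v
v = v - process(b)
v = v + (m - m)
v.count
m = m - m

data = data * log(m)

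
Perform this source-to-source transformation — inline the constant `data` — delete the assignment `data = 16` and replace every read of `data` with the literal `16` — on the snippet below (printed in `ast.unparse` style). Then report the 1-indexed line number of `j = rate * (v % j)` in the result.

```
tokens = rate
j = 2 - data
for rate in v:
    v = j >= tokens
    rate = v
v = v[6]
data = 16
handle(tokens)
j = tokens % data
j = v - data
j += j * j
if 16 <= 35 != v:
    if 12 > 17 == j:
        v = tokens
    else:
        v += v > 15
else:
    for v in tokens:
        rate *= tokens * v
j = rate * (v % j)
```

19

Transformed code:
tokens = rate
j = 2 - 16
for rate in v:
    v = j >= tokens
    rate = v
v = v[6]
handle(tokens)
j = tokens % 16
j = v - 16
j += j * j
if 16 <= 35 != v:
    if 12 > 17 == j:
        v = tokens
    else:
        v += v > 15
else:
    for v in tokens:
        rate *= tokens * v
j = rate * (v % j)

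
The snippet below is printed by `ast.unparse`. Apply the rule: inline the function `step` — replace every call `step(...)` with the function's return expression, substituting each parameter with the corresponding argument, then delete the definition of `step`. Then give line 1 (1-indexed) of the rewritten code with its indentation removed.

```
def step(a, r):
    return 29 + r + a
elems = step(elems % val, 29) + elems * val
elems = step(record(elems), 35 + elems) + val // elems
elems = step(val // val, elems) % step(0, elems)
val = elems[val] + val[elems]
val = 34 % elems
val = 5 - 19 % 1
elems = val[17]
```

elems = 29 + 29 + elems % val + elems * val

Transformed code:
elems = 29 + 29 + elems % val + elems * val
elems = 29 + (35 + elems) + record(elems) + val // elems
elems = (29 + elems + val // val) % (29 + elems + 0)
val = elems[val] + val[elems]
val = 34 % elems
val = 5 - 19 % 1
elems = val[17]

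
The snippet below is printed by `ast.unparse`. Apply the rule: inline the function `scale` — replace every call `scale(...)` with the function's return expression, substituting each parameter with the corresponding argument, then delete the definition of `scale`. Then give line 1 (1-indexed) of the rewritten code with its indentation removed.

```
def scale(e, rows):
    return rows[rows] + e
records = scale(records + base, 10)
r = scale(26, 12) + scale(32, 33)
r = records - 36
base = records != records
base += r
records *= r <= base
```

Transformed code:
records = 10[10] + (records + base)
r = 12[12] + 26 + (33[33] + 32)
r = records - 36
base = records != records
base += r
records *= r <= base

records = 10[10] + (records + base)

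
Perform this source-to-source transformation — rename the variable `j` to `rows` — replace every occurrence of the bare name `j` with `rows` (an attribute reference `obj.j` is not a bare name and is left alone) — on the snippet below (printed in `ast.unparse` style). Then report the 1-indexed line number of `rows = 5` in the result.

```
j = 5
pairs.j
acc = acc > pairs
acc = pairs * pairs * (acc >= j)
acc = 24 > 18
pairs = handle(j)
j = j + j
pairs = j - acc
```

1

Transformed code:
rows = 5
pairs.j
acc = acc > pairs
acc = pairs * pairs * (acc >= rows)
acc = 24 > 18
pairs = handle(rows)
rows = rows + rows
pairs = rows - acc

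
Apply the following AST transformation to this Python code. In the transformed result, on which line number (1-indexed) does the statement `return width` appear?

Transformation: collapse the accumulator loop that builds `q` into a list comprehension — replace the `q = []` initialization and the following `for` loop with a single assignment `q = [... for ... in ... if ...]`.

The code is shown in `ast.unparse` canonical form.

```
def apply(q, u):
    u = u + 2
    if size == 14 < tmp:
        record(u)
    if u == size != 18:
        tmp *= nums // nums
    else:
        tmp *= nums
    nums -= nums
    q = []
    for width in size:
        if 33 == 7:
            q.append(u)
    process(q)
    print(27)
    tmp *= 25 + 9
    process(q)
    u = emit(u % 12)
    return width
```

16

Transformed code:
def apply(q, u):
    u = u + 2
    if size == 14 < tmp:
        record(u)
    if u == size != 18:
        tmp *= nums // nums
    else:
        tmp *= nums
    nums -= nums
    q = [u for width in size if 33 == 7]
    process(q)
    print(27)
    tmp *= 25 + 9
    process(q)
    u = emit(u % 12)
    return width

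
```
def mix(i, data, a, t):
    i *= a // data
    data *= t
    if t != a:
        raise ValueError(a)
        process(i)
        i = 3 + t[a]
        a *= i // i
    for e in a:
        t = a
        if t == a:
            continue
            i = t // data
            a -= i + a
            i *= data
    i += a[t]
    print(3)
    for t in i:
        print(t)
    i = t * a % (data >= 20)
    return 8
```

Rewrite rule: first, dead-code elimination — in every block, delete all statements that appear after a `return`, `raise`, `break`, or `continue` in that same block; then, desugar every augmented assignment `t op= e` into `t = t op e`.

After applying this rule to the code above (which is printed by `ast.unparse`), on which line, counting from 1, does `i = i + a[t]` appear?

10

Transformed code:
def mix(i, data, a, t):
    i = i * (a // data)
    data = data * t
    if t != a:
        raise ValueError(a)
    for e in a:
        t = a
        if t == a:
            continue
    i = i + a[t]
    print(3)
    for t in i:
        print(t)
    i = t * a % (data >= 20)
    return 8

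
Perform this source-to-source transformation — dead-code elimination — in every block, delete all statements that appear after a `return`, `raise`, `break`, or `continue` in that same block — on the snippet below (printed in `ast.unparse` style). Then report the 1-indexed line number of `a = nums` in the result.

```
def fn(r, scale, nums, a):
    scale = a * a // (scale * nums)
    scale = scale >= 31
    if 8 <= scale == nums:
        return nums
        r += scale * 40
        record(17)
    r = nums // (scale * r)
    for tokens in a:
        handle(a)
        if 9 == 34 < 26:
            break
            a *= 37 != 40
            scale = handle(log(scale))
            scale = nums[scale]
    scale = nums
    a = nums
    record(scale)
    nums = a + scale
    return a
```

12

Transformed code:
def fn(r, scale, nums, a):
    scale = a * a // (scale * nums)
    scale = scale >= 31
    if 8 <= scale == nums:
        return nums
    r = nums // (scale * r)
    for tokens in a:
        handle(a)
        if 9 == 34 < 26:
            break
    scale = nums
    a = nums
    record(scale)
    nums = a + scale
    return a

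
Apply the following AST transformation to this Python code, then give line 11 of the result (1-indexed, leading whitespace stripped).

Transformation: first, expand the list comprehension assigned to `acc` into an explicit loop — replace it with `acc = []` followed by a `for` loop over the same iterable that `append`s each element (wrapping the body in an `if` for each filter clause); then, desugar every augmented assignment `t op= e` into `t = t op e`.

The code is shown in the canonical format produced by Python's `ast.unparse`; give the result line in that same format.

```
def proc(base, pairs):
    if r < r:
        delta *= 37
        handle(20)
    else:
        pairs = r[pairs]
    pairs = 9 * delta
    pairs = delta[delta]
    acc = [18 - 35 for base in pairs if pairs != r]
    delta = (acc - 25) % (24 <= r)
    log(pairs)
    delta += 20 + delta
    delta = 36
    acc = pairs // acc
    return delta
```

if pairs != r:

Transformed code:
def proc(base, pairs):
    if r < r:
        delta = delta * 37
        handle(20)
    else:
        pairs = r[pairs]
    pairs = 9 * delta
    pairs = delta[delta]
    acc = []
    for base in pairs:
        if pairs != r:
            acc.append(18 - 35)
    delta = (acc - 25) % (24 <= r)
    log(pairs)
    delta = delta + (20 + delta)
    delta = 36
    acc = pairs // acc
    return delta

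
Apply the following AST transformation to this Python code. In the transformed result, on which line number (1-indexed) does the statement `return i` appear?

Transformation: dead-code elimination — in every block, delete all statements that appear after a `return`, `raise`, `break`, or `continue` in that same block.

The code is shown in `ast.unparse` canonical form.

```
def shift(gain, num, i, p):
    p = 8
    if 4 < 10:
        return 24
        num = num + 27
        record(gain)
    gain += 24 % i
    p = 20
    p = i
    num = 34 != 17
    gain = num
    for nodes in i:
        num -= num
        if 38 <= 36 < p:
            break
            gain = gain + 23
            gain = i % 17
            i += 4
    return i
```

14

Transformed code:
def shift(gain, num, i, p):
    p = 8
    if 4 < 10:
        return 24
    gain += 24 % i
    p = 20
    p = i
    num = 34 != 17
    gain = num
    for nodes in i:
        num -= num
        if 38 <= 36 < p:
            break
    return i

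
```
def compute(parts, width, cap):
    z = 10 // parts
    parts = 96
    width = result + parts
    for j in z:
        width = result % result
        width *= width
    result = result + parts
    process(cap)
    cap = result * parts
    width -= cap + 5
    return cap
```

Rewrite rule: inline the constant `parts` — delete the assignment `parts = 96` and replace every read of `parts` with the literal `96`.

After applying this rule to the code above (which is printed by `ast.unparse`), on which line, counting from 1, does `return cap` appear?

Transformed code:
def compute(parts, width, cap):
    z = 10 // 96
    width = result + 96
    for j in z:
        width = result % result
        width *= width
    result = result + 96
    process(cap)
    cap = result * 96
    width -= cap + 5
    return cap

11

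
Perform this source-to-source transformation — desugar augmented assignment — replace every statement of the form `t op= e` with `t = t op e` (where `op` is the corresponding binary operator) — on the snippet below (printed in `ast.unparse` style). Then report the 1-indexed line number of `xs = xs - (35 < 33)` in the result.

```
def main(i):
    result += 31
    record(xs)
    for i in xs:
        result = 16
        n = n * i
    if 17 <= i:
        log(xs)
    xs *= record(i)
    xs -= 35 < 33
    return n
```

Transformed code:
def main(i):
    result = result + 31
    record(xs)
    for i in xs:
        result = 16
        n = n * i
    if 17 <= i:
        log(xs)
    xs = xs * record(i)
    xs = xs - (35 < 33)
    return n

10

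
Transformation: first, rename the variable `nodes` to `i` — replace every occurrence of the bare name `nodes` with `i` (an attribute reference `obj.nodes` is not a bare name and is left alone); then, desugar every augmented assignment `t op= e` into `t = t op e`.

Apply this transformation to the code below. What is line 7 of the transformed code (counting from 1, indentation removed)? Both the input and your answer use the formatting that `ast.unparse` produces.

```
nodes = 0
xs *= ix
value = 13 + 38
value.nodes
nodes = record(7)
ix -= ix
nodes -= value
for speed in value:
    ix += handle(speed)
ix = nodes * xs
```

Transformed code:
i = 0
xs = xs * ix
value = 13 + 38
value.nodes
i = record(7)
ix = ix - ix
i = i - value
for speed in value:
    ix = ix + handle(speed)
ix = i * xs

i = i - value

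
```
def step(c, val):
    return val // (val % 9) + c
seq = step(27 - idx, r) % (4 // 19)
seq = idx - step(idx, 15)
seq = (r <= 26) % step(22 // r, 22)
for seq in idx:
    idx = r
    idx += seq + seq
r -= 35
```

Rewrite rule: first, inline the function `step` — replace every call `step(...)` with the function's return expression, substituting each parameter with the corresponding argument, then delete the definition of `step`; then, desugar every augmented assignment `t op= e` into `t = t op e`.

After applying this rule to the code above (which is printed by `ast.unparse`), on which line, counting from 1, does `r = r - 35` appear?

Transformed code:
seq = (r // (r % 9) + (27 - idx)) % (4 // 19)
seq = idx - (15 // (15 % 9) + idx)
seq = (r <= 26) % (22 // (22 % 9) + 22 // r)
for seq in idx:
    idx = r
    idx = idx + (seq + seq)
r = r - 35

7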